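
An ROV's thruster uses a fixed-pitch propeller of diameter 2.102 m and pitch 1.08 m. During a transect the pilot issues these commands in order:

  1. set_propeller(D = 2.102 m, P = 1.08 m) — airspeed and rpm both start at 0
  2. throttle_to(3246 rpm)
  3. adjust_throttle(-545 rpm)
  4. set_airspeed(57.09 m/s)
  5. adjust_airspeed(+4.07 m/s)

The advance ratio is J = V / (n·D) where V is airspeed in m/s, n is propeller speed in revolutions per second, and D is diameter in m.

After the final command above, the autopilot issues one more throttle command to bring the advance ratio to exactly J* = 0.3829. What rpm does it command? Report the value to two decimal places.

rpm = 4559.33

set_propeller: D = 2.102 m, P = 1.08 m (p = P/D = 0.513796); state ← (V=0, rpm=0)
throttle_to(3246): rpm ← 3246
adjust_throttle(-545): rpm ← 3246 -545 = 2701
set_airspeed(57.09): V ← 57.09 m/s
adjust_airspeed(+4.07): V ← 57.09 +4.07 = 61.16 m/s
final state: V = 61.16 m/s, rpm = 2701 → n = rpm/60 = 45.016667 rev/s
target J* = 0.3829; solve J* = V/(n·D) for n: n = V/(J*·D) = 61.16/(0.3829 × 2.102) = 75.988767 rev/s
rpm = 60·n = 4559.326031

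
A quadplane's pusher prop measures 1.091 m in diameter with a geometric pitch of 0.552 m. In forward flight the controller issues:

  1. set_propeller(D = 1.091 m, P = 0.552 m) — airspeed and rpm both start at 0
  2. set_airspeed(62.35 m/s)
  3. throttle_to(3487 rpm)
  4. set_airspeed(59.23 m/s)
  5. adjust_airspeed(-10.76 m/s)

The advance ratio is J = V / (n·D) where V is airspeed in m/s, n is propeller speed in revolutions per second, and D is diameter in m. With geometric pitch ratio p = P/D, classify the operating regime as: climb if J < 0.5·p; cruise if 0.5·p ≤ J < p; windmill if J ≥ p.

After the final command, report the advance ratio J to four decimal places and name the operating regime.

set_propeller: D = 1.091 m, P = 0.552 m (p = P/D = 0.505958); state ← (V=0, rpm=0)
set_airspeed(62.35): V ← 62.35 m/s
throttle_to(3487): rpm ← 3487
set_airspeed(59.23): V ← 59.23 m/s
adjust_airspeed(-10.76): V ← 59.23 -10.76 = 48.47 m/s
final state: V = 48.47 m/s, rpm = 3487 → n = rpm/60 = 58.116667 rev/s
J = V / (n·D) = 48.47 / (58.116667 × 1.091) = 0.764447
regime bands: climb J<0.2530 | cruise [0.2530, 0.5060) | windmill J≥0.5060
J = 0.7644 → windmill

J = 0.7644, regime = windmill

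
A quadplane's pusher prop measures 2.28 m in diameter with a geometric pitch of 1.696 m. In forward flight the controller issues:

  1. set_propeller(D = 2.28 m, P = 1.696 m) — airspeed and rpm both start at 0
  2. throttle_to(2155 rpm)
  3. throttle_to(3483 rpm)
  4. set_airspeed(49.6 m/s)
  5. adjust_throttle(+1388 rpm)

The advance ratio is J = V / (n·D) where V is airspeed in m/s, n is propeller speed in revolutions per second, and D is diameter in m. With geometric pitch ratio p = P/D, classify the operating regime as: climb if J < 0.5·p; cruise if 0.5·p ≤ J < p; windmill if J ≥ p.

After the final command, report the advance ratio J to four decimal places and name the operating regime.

set_propeller: D = 2.28 m, P = 1.696 m (p = P/D = 0.743860); state ← (V=0, rpm=0)
throttle_to(2155): rpm ← 2155
throttle_to(3483): rpm ← 3483
set_airspeed(49.6): V ← 49.6 m/s
adjust_throttle(+1388): rpm ← 3483 +1388 = 4871
final state: V = 49.6 m/s, rpm = 4871 → n = rpm/60 = 81.183333 rev/s
J = V / (n·D) = 49.6 / (81.183333 × 2.28) = 0.267966
regime bands: climb J<0.3719 | cruise [0.3719, 0.7439) | windmill J≥0.7439
J = 0.2680 → climb

J = 0.2680, regime = climb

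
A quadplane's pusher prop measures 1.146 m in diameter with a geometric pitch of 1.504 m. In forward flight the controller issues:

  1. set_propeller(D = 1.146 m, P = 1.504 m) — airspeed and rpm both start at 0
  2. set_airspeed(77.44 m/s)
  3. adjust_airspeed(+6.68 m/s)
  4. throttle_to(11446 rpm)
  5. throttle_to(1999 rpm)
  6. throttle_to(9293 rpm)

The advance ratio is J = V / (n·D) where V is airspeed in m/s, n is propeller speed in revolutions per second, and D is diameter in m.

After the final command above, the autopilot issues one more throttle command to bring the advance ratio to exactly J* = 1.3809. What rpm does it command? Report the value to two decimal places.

set_propeller: D = 1.146 m, P = 1.504 m (p = P/D = 1.312391); state ← (V=0, rpm=0)
set_airspeed(77.44): V ← 77.44 m/s
adjust_airspeed(+6.68): V ← 77.44 +6.68 = 84.12 m/s
throttle_to(11446): rpm ← 11446
throttle_to(1999): rpm ← 1999
throttle_to(9293): rpm ← 9293
final state: V = 84.12 m/s, rpm = 9293 → n = rpm/60 = 154.883333 rev/s
target J* = 1.3809; solve J* = V/(n·D) for n: n = V/(J*·D) = 84.12/(1.3809 × 1.146) = 53.156015 rev/s
rpm = 60·n = 3189.360911

rpm = 3189.36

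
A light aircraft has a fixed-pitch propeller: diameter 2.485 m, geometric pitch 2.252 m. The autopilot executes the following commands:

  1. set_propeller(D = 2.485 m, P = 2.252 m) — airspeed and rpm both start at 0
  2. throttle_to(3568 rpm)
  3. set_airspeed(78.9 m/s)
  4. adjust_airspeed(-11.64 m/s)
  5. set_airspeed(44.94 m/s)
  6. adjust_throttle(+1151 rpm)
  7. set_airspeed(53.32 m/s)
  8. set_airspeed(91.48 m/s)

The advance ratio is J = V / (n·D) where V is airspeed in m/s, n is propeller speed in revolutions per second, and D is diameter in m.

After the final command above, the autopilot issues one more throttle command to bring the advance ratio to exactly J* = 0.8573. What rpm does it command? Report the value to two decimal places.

rpm = 2576.43

set_propeller: D = 2.485 m, P = 2.252 m (p = P/D = 0.906237); state ← (V=0, rpm=0)
throttle_to(3568): rpm ← 3568
set_airspeed(78.9): V ← 78.9 m/s
adjust_airspeed(-11.64): V ← 78.9 -11.64 = 67.26 m/s
set_airspeed(44.94): V ← 44.94 m/s
adjust_throttle(+1151): rpm ← 3568 +1151 = 4719
set_airspeed(53.32): V ← 53.32 m/s
set_airspeed(91.48): V ← 91.48 m/s
final state: V = 91.48 m/s, rpm = 4719 → n = rpm/60 = 78.650000 rev/s
target J* = 0.8573; solve J* = V/(n·D) for n: n = V/(J*·D) = 91.48/(0.8573 × 2.485) = 42.940484 rev/s
rpm = 60·n = 2576.429063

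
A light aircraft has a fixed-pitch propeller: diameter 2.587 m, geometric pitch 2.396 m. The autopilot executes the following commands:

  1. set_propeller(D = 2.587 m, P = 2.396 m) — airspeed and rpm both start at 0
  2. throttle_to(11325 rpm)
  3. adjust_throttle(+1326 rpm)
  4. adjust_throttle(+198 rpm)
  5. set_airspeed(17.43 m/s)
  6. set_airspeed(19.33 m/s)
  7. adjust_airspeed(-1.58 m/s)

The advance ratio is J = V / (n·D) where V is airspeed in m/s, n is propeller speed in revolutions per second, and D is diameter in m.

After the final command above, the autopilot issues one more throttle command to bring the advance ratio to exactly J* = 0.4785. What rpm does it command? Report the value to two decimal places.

rpm = 860.34

set_propeller: D = 2.587 m, P = 2.396 m (p = P/D = 0.926169); state ← (V=0, rpm=0)
throttle_to(11325): rpm ← 11325
adjust_throttle(+1326): rpm ← 11325 +1326 = 12651
adjust_throttle(+198): rpm ← 12651 +198 = 12849
set_airspeed(17.43): V ← 17.43 m/s
set_airspeed(19.33): V ← 19.33 m/s
adjust_airspeed(-1.58): V ← 19.33 -1.58 = 17.75 m/s
final state: V = 17.75 m/s, rpm = 12849 → n = rpm/60 = 214.150000 rev/s
target J* = 0.4785; solve J* = V/(n·D) for n: n = V/(J*·D) = 17.75/(0.4785 × 2.587) = 14.339037 rev/s
rpm = 60·n = 860.342222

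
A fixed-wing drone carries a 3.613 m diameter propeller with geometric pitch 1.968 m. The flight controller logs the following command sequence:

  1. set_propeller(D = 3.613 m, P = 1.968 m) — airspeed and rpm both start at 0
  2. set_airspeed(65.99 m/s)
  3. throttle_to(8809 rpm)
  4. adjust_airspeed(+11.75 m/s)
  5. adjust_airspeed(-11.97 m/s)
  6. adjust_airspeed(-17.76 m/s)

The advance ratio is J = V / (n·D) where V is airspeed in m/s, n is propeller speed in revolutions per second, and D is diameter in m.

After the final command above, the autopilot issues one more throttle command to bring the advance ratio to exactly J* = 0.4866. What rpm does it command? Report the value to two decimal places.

rpm = 1638.49

set_propeller: D = 3.613 m, P = 1.968 m (p = P/D = 0.544700); state ← (V=0, rpm=0)
set_airspeed(65.99): V ← 65.99 m/s
throttle_to(8809): rpm ← 8809
adjust_airspeed(+11.75): V ← 65.99 +11.75 = 77.74 m/s
adjust_airspeed(-11.97): V ← 77.74 -11.97 = 65.77 m/s
adjust_airspeed(-17.76): V ← 65.77 -17.76 = 48.01 m/s
final state: V = 48.01 m/s, rpm = 8809 → n = rpm/60 = 146.816667 rev/s
target J* = 0.4866; solve J* = V/(n·D) for n: n = V/(J*·D) = 48.01/(0.4866 × 3.613) = 27.308110 rev/s
rpm = 60·n = 1638.486586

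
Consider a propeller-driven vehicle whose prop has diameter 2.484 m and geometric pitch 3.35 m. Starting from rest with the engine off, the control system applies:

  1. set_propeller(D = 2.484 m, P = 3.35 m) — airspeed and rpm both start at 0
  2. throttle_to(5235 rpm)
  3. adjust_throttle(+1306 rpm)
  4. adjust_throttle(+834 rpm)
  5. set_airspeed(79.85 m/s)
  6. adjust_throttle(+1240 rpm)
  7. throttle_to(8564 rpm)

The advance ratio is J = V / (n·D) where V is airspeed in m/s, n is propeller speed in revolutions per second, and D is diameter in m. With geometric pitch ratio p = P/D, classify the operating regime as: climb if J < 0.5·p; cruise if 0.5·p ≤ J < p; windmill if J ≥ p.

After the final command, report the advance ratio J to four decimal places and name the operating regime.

set_propeller: D = 2.484 m, P = 3.35 m (p = P/D = 1.348631); state ← (V=0, rpm=0)
throttle_to(5235): rpm ← 5235
adjust_throttle(+1306): rpm ← 5235 +1306 = 6541
adjust_throttle(+834): rpm ← 6541 +834 = 7375
set_airspeed(79.85): V ← 79.85 m/s
adjust_throttle(+1240): rpm ← 7375 +1240 = 8615
throttle_to(8564): rpm ← 8564
final state: V = 79.85 m/s, rpm = 8564 → n = rpm/60 = 142.733333 rev/s
J = V / (n·D) = 79.85 / (142.733333 × 2.484) = 0.225215
regime bands: climb J<0.6743 | cruise [0.6743, 1.3486) | windmill J≥1.3486
J = 0.2252 → climb

J = 0.2252, regime = climb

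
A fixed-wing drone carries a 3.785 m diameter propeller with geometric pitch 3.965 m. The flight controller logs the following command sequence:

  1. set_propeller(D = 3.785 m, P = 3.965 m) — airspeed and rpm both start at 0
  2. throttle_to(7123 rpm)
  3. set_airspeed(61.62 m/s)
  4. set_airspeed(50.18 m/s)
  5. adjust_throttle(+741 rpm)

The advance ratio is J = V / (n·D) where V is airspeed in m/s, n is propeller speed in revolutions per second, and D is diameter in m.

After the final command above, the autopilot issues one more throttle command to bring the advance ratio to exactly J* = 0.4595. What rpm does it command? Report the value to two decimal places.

set_propeller: D = 3.785 m, P = 3.965 m (p = P/D = 1.047556); state ← (V=0, rpm=0)
throttle_to(7123): rpm ← 7123
set_airspeed(61.62): V ← 61.62 m/s
set_airspeed(50.18): V ← 50.18 m/s
adjust_throttle(+741): rpm ← 7123 +741 = 7864
final state: V = 50.18 m/s, rpm = 7864 → n = rpm/60 = 131.066667 rev/s
target J* = 0.4595; solve J* = V/(n·D) for n: n = V/(J*·D) = 50.18/(0.4595 × 3.785) = 28.852221 rev/s
rpm = 60·n = 1731.133289

rpm = 1731.13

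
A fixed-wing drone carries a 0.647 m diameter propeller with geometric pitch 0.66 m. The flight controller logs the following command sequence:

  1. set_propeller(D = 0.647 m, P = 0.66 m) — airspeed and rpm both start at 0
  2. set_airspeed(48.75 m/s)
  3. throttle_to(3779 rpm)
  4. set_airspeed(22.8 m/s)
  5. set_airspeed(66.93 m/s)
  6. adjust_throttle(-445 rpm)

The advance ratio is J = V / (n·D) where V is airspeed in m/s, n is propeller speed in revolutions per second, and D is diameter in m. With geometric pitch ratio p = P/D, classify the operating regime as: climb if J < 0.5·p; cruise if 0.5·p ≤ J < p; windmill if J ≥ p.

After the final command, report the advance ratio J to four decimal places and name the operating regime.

set_propeller: D = 0.647 m, P = 0.66 m (p = P/D = 1.020093); state ← (V=0, rpm=0)
set_airspeed(48.75): V ← 48.75 m/s
throttle_to(3779): rpm ← 3779
set_airspeed(22.8): V ← 22.8 m/s
set_airspeed(66.93): V ← 66.93 m/s
adjust_throttle(-445): rpm ← 3779 -445 = 3334
final state: V = 66.93 m/s, rpm = 3334 → n = rpm/60 = 55.566667 rev/s
J = V / (n·D) = 66.93 / (55.566667 × 0.647) = 1.861668
regime bands: climb J<0.5100 | cruise [0.5100, 1.0201) | windmill J≥1.0201
J = 1.8617 → windmill

J = 1.8617, regime = windmill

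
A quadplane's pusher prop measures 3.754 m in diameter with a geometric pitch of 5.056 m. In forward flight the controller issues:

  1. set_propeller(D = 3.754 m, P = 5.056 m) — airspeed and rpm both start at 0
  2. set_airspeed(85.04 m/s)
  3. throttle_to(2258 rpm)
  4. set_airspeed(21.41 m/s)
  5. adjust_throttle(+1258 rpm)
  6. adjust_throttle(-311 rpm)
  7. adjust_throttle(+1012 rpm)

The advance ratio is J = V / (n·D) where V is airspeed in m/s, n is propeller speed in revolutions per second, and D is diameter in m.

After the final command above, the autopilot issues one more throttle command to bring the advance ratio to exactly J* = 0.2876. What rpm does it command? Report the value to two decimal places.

rpm = 1189.83

set_propeller: D = 3.754 m, P = 5.056 m (p = P/D = 1.346830); state ← (V=0, rpm=0)
set_airspeed(85.04): V ← 85.04 m/s
throttle_to(2258): rpm ← 2258
set_airspeed(21.41): V ← 21.41 m/s
adjust_throttle(+1258): rpm ← 2258 +1258 = 3516
adjust_throttle(-311): rpm ← 3516 -311 = 3205
adjust_throttle(+1012): rpm ← 3205 +1012 = 4217
final state: V = 21.41 m/s, rpm = 4217 → n = rpm/60 = 70.283333 rev/s
target J* = 0.2876; solve J* = V/(n·D) for n: n = V/(J*·D) = 21.41/(0.2876 × 3.754) = 19.830493 rev/s
rpm = 60·n = 1189.829597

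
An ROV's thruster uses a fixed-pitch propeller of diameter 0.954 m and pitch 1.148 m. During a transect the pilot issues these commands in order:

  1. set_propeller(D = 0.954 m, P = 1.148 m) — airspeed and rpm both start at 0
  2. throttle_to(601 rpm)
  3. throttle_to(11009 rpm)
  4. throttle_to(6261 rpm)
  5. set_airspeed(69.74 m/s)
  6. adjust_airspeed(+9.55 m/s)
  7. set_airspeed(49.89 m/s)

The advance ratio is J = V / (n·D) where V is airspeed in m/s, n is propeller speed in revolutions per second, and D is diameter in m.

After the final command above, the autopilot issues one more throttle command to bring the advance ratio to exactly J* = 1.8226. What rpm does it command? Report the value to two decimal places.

rpm = 1721.57

set_propeller: D = 0.954 m, P = 1.148 m (p = P/D = 1.203354); state ← (V=0, rpm=0)
throttle_to(601): rpm ← 601
throttle_to(11009): rpm ← 11009
throttle_to(6261): rpm ← 6261
set_airspeed(69.74): V ← 69.74 m/s
adjust_airspeed(+9.55): V ← 69.74 +9.55 = 79.29 m/s
set_airspeed(49.89): V ← 49.89 m/s
final state: V = 49.89 m/s, rpm = 6261 → n = rpm/60 = 104.350000 rev/s
target J* = 1.8226; solve J* = V/(n·D) for n: n = V/(J*·D) = 49.89/(1.8226 × 0.954) = 28.692855 rev/s
rpm = 60·n = 1721.571299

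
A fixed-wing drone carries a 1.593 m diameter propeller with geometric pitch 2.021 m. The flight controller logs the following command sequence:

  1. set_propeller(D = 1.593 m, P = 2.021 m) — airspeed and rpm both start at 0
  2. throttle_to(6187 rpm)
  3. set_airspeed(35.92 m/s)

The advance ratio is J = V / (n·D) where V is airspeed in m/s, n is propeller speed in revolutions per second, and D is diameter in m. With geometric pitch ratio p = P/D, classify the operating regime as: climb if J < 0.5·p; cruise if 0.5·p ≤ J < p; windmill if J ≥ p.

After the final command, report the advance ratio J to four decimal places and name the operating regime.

set_propeller: D = 1.593 m, P = 2.021 m (p = P/D = 1.268675); state ← (V=0, rpm=0)
throttle_to(6187): rpm ← 6187
set_airspeed(35.92): V ← 35.92 m/s
final state: V = 35.92 m/s, rpm = 6187 → n = rpm/60 = 103.116667 rev/s
J = V / (n·D) = 35.92 / (103.116667 × 1.593) = 0.218671
regime bands: climb J<0.6343 | cruise [0.6343, 1.2687) | windmill J≥1.2687
J = 0.2187 → climb

J = 0.2187, regime = climb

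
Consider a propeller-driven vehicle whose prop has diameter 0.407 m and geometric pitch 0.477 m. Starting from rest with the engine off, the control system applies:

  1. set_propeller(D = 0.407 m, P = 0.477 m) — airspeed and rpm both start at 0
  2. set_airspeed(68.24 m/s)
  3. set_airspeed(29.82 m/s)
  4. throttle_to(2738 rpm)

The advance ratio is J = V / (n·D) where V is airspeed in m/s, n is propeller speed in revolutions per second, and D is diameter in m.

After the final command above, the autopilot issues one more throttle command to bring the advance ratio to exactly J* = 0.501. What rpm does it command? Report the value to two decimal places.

rpm = 8774.59

set_propeller: D = 0.407 m, P = 0.477 m (p = P/D = 1.171990); state ← (V=0, rpm=0)
set_airspeed(68.24): V ← 68.24 m/s
set_airspeed(29.82): V ← 29.82 m/s
throttle_to(2738): rpm ← 2738
final state: V = 29.82 m/s, rpm = 2738 → n = rpm/60 = 45.633333 rev/s
target J* = 0.501; solve J* = V/(n·D) for n: n = V/(J*·D) = 29.82/(0.501 × 0.407) = 146.243140 rev/s
rpm = 60·n = 8774.588415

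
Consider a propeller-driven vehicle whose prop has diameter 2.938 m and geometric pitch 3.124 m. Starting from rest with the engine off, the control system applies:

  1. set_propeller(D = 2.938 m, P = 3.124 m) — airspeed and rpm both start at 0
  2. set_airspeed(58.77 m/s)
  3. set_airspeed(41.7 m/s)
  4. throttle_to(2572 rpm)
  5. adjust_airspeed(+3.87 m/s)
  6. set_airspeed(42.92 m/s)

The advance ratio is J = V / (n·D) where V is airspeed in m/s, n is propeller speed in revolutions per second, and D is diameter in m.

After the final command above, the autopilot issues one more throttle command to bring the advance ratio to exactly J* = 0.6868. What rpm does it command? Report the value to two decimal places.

set_propeller: D = 2.938 m, P = 3.124 m (p = P/D = 1.063308); state ← (V=0, rpm=0)
set_airspeed(58.77): V ← 58.77 m/s
set_airspeed(41.7): V ← 41.7 m/s
throttle_to(2572): rpm ← 2572
adjust_airspeed(+3.87): V ← 41.7 +3.87 = 45.57 m/s
set_airspeed(42.92): V ← 42.92 m/s
final state: V = 42.92 m/s, rpm = 2572 → n = rpm/60 = 42.866667 rev/s
target J* = 0.6868; solve J* = V/(n·D) for n: n = V/(J*·D) = 42.92/(0.6868 × 2.938) = 21.270497 rev/s
rpm = 60·n = 1276.229813

rpm = 1276.23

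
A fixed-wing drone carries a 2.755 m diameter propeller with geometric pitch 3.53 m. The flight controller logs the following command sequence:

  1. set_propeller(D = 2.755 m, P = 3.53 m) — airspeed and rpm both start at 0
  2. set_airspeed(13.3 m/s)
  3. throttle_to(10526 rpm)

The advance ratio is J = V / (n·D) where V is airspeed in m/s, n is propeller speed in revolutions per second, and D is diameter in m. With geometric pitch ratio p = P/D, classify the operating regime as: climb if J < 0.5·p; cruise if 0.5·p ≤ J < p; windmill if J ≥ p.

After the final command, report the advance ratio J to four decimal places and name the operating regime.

J = 0.0275, regime = climb

set_propeller: D = 2.755 m, P = 3.53 m (p = P/D = 1.281307); state ← (V=0, rpm=0)
set_airspeed(13.3): V ← 13.3 m/s
throttle_to(10526): rpm ← 10526
final state: V = 13.3 m/s, rpm = 10526 → n = rpm/60 = 175.433333 rev/s
J = V / (n·D) = 13.3 / (175.433333 × 2.755) = 0.027518
regime bands: climb J<0.6407 | cruise [0.6407, 1.2813) | windmill J≥1.2813
J = 0.0275 → climb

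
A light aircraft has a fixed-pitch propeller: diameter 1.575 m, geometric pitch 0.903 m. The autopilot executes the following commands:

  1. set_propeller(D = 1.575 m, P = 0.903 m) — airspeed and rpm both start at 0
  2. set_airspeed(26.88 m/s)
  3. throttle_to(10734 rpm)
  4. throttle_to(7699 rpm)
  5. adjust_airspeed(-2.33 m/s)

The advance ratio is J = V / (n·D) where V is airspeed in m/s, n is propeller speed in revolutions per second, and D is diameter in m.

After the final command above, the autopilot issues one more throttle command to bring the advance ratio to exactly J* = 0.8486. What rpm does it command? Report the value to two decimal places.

set_propeller: D = 1.575 m, P = 0.903 m (p = P/D = 0.573333); state ← (V=0, rpm=0)
set_airspeed(26.88): V ← 26.88 m/s
throttle_to(10734): rpm ← 10734
throttle_to(7699): rpm ← 7699
adjust_airspeed(-2.33): V ← 26.88 -2.33 = 24.55 m/s
final state: V = 24.55 m/s, rpm = 7699 → n = rpm/60 = 128.316667 rev/s
target J* = 0.8486; solve J* = V/(n·D) for n: n = V/(J*·D) = 24.55/(0.8486 × 1.575) = 18.368255 rev/s
rpm = 60·n = 1102.095328

rpm = 1102.10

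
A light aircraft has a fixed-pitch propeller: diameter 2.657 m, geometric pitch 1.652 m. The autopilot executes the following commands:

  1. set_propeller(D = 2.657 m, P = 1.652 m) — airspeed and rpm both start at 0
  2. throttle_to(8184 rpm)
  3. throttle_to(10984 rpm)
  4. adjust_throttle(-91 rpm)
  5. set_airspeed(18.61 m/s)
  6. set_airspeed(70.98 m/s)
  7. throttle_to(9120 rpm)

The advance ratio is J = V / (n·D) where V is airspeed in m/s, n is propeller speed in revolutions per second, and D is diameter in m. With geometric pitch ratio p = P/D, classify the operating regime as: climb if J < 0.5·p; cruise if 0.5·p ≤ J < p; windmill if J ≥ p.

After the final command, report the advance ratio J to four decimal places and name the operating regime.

set_propeller: D = 2.657 m, P = 1.652 m (p = P/D = 0.621754); state ← (V=0, rpm=0)
throttle_to(8184): rpm ← 8184
throttle_to(10984): rpm ← 10984
adjust_throttle(-91): rpm ← 10984 -91 = 10893
set_airspeed(18.61): V ← 18.61 m/s
set_airspeed(70.98): V ← 70.98 m/s
throttle_to(9120): rpm ← 9120
final state: V = 70.98 m/s, rpm = 9120 → n = rpm/60 = 152.000000 rev/s
J = V / (n·D) = 70.98 / (152.000000 × 2.657) = 0.175752
regime bands: climb J<0.3109 | cruise [0.3109, 0.6218) | windmill J≥0.6218
J = 0.1758 → climb

J = 0.1758, regime = climb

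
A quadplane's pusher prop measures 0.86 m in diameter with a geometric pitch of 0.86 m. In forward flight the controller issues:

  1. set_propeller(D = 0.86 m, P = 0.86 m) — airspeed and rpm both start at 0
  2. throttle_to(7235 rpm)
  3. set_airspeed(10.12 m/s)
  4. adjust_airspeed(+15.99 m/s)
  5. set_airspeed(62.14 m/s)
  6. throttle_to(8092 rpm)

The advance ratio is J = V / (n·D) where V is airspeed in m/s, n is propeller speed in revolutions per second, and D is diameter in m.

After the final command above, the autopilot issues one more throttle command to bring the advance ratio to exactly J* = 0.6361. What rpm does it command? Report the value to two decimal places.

set_propeller: D = 0.86 m, P = 0.86 m (p = P/D = 1.000000); state ← (V=0, rpm=0)
throttle_to(7235): rpm ← 7235
set_airspeed(10.12): V ← 10.12 m/s
adjust_airspeed(+15.99): V ← 10.12 +15.99 = 26.11 m/s
set_airspeed(62.14): V ← 62.14 m/s
throttle_to(8092): rpm ← 8092
final state: V = 62.14 m/s, rpm = 8092 → n = rpm/60 = 134.866667 rev/s
target J* = 0.6361; solve J* = V/(n·D) for n: n = V/(J*·D) = 62.14/(0.6361 × 0.86) = 113.591910 rev/s
rpm = 60·n = 6815.514600

rpm = 6815.51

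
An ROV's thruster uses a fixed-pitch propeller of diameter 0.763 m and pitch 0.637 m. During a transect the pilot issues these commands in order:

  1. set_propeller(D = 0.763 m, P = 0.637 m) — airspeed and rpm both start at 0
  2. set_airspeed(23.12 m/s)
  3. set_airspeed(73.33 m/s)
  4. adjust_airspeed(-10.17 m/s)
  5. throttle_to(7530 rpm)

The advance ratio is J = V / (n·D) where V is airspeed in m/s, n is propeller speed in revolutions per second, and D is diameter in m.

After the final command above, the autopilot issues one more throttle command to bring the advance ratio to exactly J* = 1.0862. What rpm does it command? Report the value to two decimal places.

rpm = 4572.56

set_propeller: D = 0.763 m, P = 0.637 m (p = P/D = 0.834862); state ← (V=0, rpm=0)
set_airspeed(23.12): V ← 23.12 m/s
set_airspeed(73.33): V ← 73.33 m/s
adjust_airspeed(-10.17): V ← 73.33 -10.17 = 63.16 m/s
throttle_to(7530): rpm ← 7530
final state: V = 63.16 m/s, rpm = 7530 → n = rpm/60 = 125.500000 rev/s
target J* = 1.0862; solve J* = V/(n·D) for n: n = V/(J*·D) = 63.16/(1.0862 × 0.763) = 76.209267 rev/s
rpm = 60·n = 4572.556025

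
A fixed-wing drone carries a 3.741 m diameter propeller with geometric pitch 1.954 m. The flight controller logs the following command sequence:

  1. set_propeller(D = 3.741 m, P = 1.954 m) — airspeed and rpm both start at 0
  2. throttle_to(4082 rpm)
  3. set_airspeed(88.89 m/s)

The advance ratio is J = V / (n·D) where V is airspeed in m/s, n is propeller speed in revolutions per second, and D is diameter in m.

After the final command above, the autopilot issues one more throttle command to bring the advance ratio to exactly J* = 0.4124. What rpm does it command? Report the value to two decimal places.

rpm = 3456.99

set_propeller: D = 3.741 m, P = 1.954 m (p = P/D = 0.522320); state ← (V=0, rpm=0)
throttle_to(4082): rpm ← 4082
set_airspeed(88.89): V ← 88.89 m/s
final state: V = 88.89 m/s, rpm = 4082 → n = rpm/60 = 68.033333 rev/s
target J* = 0.4124; solve J* = V/(n·D) for n: n = V/(J*·D) = 88.89/(0.4124 × 3.741) = 57.616456 rev/s
rpm = 60·n = 3456.987361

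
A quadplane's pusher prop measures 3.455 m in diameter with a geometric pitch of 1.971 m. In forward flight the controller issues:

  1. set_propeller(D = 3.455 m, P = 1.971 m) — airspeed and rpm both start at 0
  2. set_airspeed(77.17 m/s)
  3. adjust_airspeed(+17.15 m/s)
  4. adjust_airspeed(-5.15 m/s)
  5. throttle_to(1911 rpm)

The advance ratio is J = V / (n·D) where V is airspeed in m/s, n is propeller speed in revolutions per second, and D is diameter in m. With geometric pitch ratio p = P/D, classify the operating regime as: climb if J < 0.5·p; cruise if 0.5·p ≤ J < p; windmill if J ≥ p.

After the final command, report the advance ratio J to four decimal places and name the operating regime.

set_propeller: D = 3.455 m, P = 1.971 m (p = P/D = 0.570478); state ← (V=0, rpm=0)
set_airspeed(77.17): V ← 77.17 m/s
adjust_airspeed(+17.15): V ← 77.17 +17.15 = 94.32 m/s
adjust_airspeed(-5.15): V ← 94.32 -5.15 = 89.17 m/s
throttle_to(1911): rpm ← 1911
final state: V = 89.17 m/s, rpm = 1911 → n = rpm/60 = 31.850000 rev/s
J = V / (n·D) = 89.17 / (31.850000 × 3.455) = 0.810329
regime bands: climb J<0.2852 | cruise [0.2852, 0.5705) | windmill J≥0.5705
J = 0.8103 → windmill

J = 0.8103, regime = windmill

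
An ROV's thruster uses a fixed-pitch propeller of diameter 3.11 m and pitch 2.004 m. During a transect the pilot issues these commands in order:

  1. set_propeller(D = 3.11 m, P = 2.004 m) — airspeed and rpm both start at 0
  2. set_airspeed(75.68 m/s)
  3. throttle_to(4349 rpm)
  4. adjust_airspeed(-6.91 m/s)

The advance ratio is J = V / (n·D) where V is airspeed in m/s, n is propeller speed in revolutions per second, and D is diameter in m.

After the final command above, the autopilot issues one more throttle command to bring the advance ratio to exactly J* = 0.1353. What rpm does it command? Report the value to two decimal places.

set_propeller: D = 3.11 m, P = 2.004 m (p = P/D = 0.644373); state ← (V=0, rpm=0)
set_airspeed(75.68): V ← 75.68 m/s
throttle_to(4349): rpm ← 4349
adjust_airspeed(-6.91): V ← 75.68 -6.91 = 68.77 m/s
final state: V = 68.77 m/s, rpm = 4349 → n = rpm/60 = 72.483333 rev/s
target J* = 0.1353; solve J* = V/(n·D) for n: n = V/(J*·D) = 68.77/(0.1353 × 3.11) = 163.433409 rev/s
rpm = 60·n = 9806.004520

rpm = 9806.00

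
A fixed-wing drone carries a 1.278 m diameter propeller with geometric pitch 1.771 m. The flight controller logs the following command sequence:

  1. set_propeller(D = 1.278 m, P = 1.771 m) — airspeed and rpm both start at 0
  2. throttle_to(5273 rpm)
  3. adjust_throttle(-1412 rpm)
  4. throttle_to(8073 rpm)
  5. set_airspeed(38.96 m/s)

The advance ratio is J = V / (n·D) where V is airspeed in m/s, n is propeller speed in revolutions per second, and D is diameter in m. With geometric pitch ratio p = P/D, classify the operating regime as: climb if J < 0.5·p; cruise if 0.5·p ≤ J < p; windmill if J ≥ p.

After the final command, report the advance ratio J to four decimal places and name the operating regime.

J = 0.2266, regime = climb

set_propeller: D = 1.278 m, P = 1.771 m (p = P/D = 1.385759); state ← (V=0, rpm=0)
throttle_to(5273): rpm ← 5273
adjust_throttle(-1412): rpm ← 5273 -1412 = 3861
throttle_to(8073): rpm ← 8073
set_airspeed(38.96): V ← 38.96 m/s
final state: V = 38.96 m/s, rpm = 8073 → n = rpm/60 = 134.550000 rev/s
J = V / (n·D) = 38.96 / (134.550000 × 1.278) = 0.226571
regime bands: climb J<0.6929 | cruise [0.6929, 1.3858) | windmill J≥1.3858
J = 0.2266 → climb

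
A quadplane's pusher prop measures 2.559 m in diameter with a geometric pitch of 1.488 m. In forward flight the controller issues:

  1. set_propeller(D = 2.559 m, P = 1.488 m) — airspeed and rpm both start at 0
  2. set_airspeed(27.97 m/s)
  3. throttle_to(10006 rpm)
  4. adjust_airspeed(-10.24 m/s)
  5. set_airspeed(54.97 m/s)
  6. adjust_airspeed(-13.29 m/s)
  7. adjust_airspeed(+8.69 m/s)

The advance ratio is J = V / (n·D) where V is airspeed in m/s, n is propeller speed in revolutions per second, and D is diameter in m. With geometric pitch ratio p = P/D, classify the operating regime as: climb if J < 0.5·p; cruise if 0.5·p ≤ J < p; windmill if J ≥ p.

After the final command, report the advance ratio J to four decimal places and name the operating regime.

J = 0.1180, regime = climb

set_propeller: D = 2.559 m, P = 1.488 m (p = P/D = 0.581477); state ← (V=0, rpm=0)
set_airspeed(27.97): V ← 27.97 m/s
throttle_to(10006): rpm ← 10006
adjust_airspeed(-10.24): V ← 27.97 -10.24 = 17.73 m/s
set_airspeed(54.97): V ← 54.97 m/s
adjust_airspeed(-13.29): V ← 54.97 -13.29 = 41.68 m/s
adjust_airspeed(+8.69): V ← 41.68 +8.69 = 50.37 m/s
final state: V = 50.37 m/s, rpm = 10006 → n = rpm/60 = 166.766667 rev/s
J = V / (n·D) = 50.37 / (166.766667 × 2.559) = 0.118030
regime bands: climb J<0.2907 | cruise [0.2907, 0.5815) | windmill J≥0.5815
J = 0.1180 → climb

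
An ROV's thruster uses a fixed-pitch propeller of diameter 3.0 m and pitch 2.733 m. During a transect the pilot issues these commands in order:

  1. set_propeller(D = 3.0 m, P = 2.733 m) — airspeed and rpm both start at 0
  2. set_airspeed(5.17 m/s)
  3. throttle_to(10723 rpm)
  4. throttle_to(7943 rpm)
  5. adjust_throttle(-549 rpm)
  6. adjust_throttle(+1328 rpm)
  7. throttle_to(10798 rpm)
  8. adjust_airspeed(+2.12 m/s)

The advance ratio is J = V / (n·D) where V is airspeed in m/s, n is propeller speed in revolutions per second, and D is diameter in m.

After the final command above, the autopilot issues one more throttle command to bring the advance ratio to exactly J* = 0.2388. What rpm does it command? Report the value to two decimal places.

set_propeller: D = 3.0 m, P = 2.733 m (p = P/D = 0.911000); state ← (V=0, rpm=0)
set_airspeed(5.17): V ← 5.17 m/s
throttle_to(10723): rpm ← 10723
throttle_to(7943): rpm ← 7943
adjust_throttle(-549): rpm ← 7943 -549 = 7394
adjust_throttle(+1328): rpm ← 7394 +1328 = 8722
throttle_to(10798): rpm ← 10798
adjust_airspeed(+2.12): V ← 5.17 +2.12 = 7.29 m/s
final state: V = 7.29 m/s, rpm = 10798 → n = rpm/60 = 179.966667 rev/s
target J* = 0.2388; solve J* = V/(n·D) for n: n = V/(J*·D) = 7.29/(0.2388 × 3.0) = 10.175879 rev/s
rpm = 60·n = 610.552764

rpm = 610.55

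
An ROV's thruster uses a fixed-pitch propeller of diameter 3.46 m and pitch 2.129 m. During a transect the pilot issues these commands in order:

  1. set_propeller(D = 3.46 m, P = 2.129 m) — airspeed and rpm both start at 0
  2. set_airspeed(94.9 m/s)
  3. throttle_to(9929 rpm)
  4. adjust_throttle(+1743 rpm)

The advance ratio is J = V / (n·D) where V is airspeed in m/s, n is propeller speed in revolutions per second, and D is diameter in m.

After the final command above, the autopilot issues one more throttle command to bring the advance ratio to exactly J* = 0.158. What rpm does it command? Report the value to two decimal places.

rpm = 10415.60

set_propeller: D = 3.46 m, P = 2.129 m (p = P/D = 0.615318); state ← (V=0, rpm=0)
set_airspeed(94.9): V ← 94.9 m/s
throttle_to(9929): rpm ← 9929
adjust_throttle(+1743): rpm ← 9929 +1743 = 11672
final state: V = 94.9 m/s, rpm = 11672 → n = rpm/60 = 194.533333 rev/s
target J* = 0.158; solve J* = V/(n·D) for n: n = V/(J*·D) = 94.9/(0.158 × 3.46) = 173.593327 rev/s
rpm = 60·n = 10415.599620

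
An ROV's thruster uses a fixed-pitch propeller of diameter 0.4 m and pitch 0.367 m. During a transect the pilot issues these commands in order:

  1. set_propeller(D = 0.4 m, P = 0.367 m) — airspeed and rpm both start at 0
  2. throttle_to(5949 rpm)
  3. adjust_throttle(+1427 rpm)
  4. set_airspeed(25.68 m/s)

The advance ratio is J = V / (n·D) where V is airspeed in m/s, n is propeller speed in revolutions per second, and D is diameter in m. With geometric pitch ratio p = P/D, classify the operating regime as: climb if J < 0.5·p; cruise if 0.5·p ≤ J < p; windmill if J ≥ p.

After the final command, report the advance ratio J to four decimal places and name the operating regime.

set_propeller: D = 0.4 m, P = 0.367 m (p = P/D = 0.917500); state ← (V=0, rpm=0)
throttle_to(5949): rpm ← 5949
adjust_throttle(+1427): rpm ← 5949 +1427 = 7376
set_airspeed(25.68): V ← 25.68 m/s
final state: V = 25.68 m/s, rpm = 7376 → n = rpm/60 = 122.933333 rev/s
J = V / (n·D) = 25.68 / (122.933333 × 0.4) = 0.522234
regime bands: climb J<0.4587 | cruise [0.4587, 0.9175) | windmill J≥0.9175
J = 0.5222 → cruise

J = 0.5222, regime = cruise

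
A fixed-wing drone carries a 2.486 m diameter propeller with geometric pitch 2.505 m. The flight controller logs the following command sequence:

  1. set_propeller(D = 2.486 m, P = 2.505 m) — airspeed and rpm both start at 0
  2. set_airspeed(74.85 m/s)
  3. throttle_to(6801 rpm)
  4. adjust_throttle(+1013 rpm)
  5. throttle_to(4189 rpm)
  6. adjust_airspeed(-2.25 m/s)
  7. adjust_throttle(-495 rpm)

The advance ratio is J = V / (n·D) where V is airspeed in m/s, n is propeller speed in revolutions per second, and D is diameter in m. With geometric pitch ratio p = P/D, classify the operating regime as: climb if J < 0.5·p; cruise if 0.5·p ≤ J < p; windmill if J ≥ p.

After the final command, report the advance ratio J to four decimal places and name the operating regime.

J = 0.4743, regime = climb

set_propeller: D = 2.486 m, P = 2.505 m (p = P/D = 1.007643); state ← (V=0, rpm=0)
set_airspeed(74.85): V ← 74.85 m/s
throttle_to(6801): rpm ← 6801
adjust_throttle(+1013): rpm ← 6801 +1013 = 7814
throttle_to(4189): rpm ← 4189
adjust_airspeed(-2.25): V ← 74.85 -2.25 = 72.6 m/s
adjust_throttle(-495): rpm ← 4189 -495 = 3694
final state: V = 72.6 m/s, rpm = 3694 → n = rpm/60 = 61.566667 rev/s
J = V / (n·D) = 72.6 / (61.566667 × 2.486) = 0.474340
regime bands: climb J<0.5038 | cruise [0.5038, 1.0076) | windmill J≥1.0076
J = 0.4743 → climb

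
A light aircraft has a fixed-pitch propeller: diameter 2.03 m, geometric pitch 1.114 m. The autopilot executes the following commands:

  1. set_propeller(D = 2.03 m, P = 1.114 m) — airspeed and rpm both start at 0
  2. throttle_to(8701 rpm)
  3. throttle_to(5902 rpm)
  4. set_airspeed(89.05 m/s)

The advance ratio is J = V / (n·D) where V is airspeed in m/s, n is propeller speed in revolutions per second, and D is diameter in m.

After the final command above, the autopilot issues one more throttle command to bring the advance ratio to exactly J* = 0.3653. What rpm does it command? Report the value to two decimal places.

rpm = 7205.09

set_propeller: D = 2.03 m, P = 1.114 m (p = P/D = 0.548768); state ← (V=0, rpm=0)
throttle_to(8701): rpm ← 8701
throttle_to(5902): rpm ← 5902
set_airspeed(89.05): V ← 89.05 m/s
final state: V = 89.05 m/s, rpm = 5902 → n = rpm/60 = 98.366667 rev/s
target J* = 0.3653; solve J* = V/(n·D) for n: n = V/(J*·D) = 89.05/(0.3653 × 2.03) = 120.084848 rev/s
rpm = 60·n = 7205.090896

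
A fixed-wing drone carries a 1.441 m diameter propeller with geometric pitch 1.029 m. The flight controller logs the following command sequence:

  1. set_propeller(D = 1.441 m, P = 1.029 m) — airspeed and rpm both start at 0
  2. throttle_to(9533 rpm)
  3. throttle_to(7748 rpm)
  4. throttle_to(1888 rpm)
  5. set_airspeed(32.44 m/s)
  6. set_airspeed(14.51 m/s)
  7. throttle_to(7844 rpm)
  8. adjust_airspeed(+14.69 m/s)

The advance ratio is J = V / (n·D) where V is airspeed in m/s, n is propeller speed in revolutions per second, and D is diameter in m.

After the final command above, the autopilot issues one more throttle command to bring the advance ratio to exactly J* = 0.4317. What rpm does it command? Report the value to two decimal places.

rpm = 2816.36

set_propeller: D = 1.441 m, P = 1.029 m (p = P/D = 0.714087); state ← (V=0, rpm=0)
throttle_to(9533): rpm ← 9533
throttle_to(7748): rpm ← 7748
throttle_to(1888): rpm ← 1888
set_airspeed(32.44): V ← 32.44 m/s
set_airspeed(14.51): V ← 14.51 m/s
throttle_to(7844): rpm ← 7844
adjust_airspeed(+14.69): V ← 14.51 +14.69 = 29.2 m/s
final state: V = 29.2 m/s, rpm = 7844 → n = rpm/60 = 130.733333 rev/s
target J* = 0.4317; solve J* = V/(n·D) for n: n = V/(J*·D) = 29.2/(0.4317 × 1.441) = 46.939323 rev/s
rpm = 60·n = 2816.359383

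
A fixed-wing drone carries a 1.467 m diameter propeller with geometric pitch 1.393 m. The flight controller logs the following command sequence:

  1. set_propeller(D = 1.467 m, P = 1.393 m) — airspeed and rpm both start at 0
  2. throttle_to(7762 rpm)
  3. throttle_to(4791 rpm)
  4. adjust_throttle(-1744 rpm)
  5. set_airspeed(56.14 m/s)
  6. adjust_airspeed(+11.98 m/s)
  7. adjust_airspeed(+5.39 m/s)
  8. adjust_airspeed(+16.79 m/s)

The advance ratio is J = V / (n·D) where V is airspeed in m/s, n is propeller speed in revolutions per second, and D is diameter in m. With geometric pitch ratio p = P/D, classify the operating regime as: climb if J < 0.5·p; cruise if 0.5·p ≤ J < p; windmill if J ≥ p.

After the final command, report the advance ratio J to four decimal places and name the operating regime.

J = 1.2121, regime = windmill

set_propeller: D = 1.467 m, P = 1.393 m (p = P/D = 0.949557); state ← (V=0, rpm=0)
throttle_to(7762): rpm ← 7762
throttle_to(4791): rpm ← 4791
adjust_throttle(-1744): rpm ← 4791 -1744 = 3047
set_airspeed(56.14): V ← 56.14 m/s
adjust_airspeed(+11.98): V ← 56.14 +11.98 = 68.12 m/s
adjust_airspeed(+5.39): V ← 68.12 +5.39 = 73.51 m/s
adjust_airspeed(+16.79): V ← 73.51 +16.79 = 90.3 m/s
final state: V = 90.3 m/s, rpm = 3047 → n = rpm/60 = 50.783333 rev/s
J = V / (n·D) = 90.3 / (50.783333 × 1.467) = 1.212094
regime bands: climb J<0.4748 | cruise [0.4748, 0.9496) | windmill J≥0.9496
J = 1.2121 → windmill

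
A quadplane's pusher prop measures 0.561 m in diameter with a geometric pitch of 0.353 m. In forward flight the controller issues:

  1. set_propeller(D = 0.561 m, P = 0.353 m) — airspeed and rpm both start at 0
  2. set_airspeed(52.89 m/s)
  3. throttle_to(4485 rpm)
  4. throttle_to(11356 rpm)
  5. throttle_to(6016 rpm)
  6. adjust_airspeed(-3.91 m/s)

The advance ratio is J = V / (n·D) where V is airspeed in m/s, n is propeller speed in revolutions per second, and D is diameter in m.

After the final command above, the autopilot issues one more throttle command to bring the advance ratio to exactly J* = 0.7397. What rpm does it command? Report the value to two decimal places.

set_propeller: D = 0.561 m, P = 0.353 m (p = P/D = 0.629234); state ← (V=0, rpm=0)
set_airspeed(52.89): V ← 52.89 m/s
throttle_to(4485): rpm ← 4485
throttle_to(11356): rpm ← 11356
throttle_to(6016): rpm ← 6016
adjust_airspeed(-3.91): V ← 52.89 -3.91 = 48.98 m/s
final state: V = 48.98 m/s, rpm = 6016 → n = rpm/60 = 100.266667 rev/s
target J* = 0.7397; solve J* = V/(n·D) for n: n = V/(J*·D) = 48.98/(0.7397 × 0.561) = 118.032145 rev/s
rpm = 60·n = 7081.928719

rpm = 7081.93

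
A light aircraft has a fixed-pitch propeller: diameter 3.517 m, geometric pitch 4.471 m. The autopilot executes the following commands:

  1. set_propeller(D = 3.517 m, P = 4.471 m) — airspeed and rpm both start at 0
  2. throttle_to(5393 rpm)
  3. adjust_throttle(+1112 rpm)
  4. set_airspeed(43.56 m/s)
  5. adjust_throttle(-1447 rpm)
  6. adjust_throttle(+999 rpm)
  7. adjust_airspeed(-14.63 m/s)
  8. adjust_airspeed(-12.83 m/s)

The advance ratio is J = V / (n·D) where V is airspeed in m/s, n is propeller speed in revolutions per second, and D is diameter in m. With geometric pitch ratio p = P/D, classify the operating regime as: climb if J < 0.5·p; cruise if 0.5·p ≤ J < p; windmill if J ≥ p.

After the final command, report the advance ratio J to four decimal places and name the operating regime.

set_propeller: D = 3.517 m, P = 4.471 m (p = P/D = 1.271254); state ← (V=0, rpm=0)
throttle_to(5393): rpm ← 5393
adjust_throttle(+1112): rpm ← 5393 +1112 = 6505
set_airspeed(43.56): V ← 43.56 m/s
adjust_throttle(-1447): rpm ← 6505 -1447 = 5058
adjust_throttle(+999): rpm ← 5058 +999 = 6057
adjust_airspeed(-14.63): V ← 43.56 -14.63 = 28.93 m/s
adjust_airspeed(-12.83): V ← 28.93 -12.83 = 16.1 m/s
final state: V = 16.1 m/s, rpm = 6057 → n = rpm/60 = 100.950000 rev/s
J = V / (n·D) = 16.1 / (100.950000 × 3.517) = 0.045347
regime bands: climb J<0.6356 | cruise [0.6356, 1.2713) | windmill J≥1.2713
J = 0.0453 → climb

J = 0.0453, regime = climb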